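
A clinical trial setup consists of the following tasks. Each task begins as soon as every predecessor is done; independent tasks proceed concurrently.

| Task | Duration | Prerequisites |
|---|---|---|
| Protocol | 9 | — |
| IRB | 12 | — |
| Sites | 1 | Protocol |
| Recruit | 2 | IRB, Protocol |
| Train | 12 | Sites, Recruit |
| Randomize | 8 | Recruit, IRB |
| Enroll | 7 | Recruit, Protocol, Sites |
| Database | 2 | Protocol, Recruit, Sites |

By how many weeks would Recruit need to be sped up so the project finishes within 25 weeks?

1

Current finish: 26 weeks; target: 25.
Recruit is on every critical path, so each week cut from Recruit cuts the finish by one (this holds down to a finish of 25).
Need 26 − 25 = 1 week off Recruit → Recruit becomes 1 week, finish becomes 25.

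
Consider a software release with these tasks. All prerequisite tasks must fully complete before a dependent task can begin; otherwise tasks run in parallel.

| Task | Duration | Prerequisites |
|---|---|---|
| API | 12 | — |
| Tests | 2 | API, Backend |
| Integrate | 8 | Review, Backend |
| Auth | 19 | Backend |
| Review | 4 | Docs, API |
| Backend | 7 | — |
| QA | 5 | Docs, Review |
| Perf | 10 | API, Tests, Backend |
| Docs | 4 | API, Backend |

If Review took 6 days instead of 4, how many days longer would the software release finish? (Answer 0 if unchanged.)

The binding path is API→Docs→Review→Integrate = 12+4+4+8 = 28; finish at 28 days.
Review lies on that path, so at 6 days the path becomes 30 days.
No other chain overtakes it, so the finish is 30 days.
Change in finish: 30 − 28 = +2 days.

2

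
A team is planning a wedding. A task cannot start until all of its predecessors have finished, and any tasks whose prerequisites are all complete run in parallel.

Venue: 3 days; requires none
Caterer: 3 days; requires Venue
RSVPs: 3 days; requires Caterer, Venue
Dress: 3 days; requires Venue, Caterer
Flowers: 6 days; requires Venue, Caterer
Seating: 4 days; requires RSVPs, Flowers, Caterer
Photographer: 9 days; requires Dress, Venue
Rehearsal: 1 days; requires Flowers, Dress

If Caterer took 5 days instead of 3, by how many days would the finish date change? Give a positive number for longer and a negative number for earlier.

2

Critical path before the change: Venue→Caterer→Dress→Photographer = 3+3+3+9 = 18 giving 18 days.
Caterer is on the critical path; changing it to 5 makes that path 20 days.
That remains the longest chain; total 20 days.
Change in finish: 20 − 18 = +2 days.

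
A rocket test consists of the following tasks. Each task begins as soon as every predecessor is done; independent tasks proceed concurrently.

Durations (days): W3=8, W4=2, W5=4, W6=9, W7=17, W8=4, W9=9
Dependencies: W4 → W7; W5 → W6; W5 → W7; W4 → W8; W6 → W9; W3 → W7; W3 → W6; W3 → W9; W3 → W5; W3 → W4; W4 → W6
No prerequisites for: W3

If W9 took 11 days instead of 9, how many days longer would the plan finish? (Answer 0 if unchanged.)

2

Baseline: W3→W5→W6→W9 = 8+4+9+9 = 30 → 30 days.
W9 lies on that path, so at 11 days the path becomes 32 days.
No other chain overtakes it, so the finish is 32 days.
Change in finish: 32 − 30 = +2 days.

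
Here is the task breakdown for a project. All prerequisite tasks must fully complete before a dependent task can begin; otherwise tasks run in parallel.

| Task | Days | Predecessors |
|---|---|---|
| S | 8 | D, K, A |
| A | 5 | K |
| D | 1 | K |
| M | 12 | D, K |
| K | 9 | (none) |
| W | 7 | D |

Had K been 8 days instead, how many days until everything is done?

As given, the longest chain is K→A→S = 9+5+8 = 22, so the finish is 22 days.
K lies on that path, so at 8 days the path becomes 21 days.
No other chain overtakes it, so the finish is 21 days.

21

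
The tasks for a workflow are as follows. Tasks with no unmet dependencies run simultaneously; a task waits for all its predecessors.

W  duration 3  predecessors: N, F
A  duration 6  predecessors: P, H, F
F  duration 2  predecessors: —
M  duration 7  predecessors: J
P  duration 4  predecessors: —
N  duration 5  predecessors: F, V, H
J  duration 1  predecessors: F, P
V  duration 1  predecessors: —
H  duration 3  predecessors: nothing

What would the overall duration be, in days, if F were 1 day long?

12

As given, the longest chain is P→J→M = 4+1+7 = 12, so the finish is 12 days.
F has 2 days of float (longest path through it is 10).
No other chain overtakes it, so the finish is 12 days.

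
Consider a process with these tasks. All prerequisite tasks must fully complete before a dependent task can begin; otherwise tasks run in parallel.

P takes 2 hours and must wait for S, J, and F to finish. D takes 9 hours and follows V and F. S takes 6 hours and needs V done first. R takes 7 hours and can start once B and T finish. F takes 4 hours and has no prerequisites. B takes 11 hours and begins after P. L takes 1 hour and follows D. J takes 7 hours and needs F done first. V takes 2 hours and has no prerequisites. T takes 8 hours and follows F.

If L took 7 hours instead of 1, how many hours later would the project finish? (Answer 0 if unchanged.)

0

The binding path is F→J→P→B→R = 4+7+2+11+7 = 31; finish at 31 hours.
L has 17 hours of float (longest path through it is 14).
No other chain overtakes it, so the finish is 31 hours.
Change in finish: 31 − 31 = +0 hours.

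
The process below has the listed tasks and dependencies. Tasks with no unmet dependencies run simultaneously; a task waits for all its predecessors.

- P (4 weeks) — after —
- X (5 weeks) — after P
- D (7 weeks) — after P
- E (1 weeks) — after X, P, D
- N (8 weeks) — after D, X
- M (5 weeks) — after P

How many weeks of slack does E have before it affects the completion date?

Critical path: P→D→N = 4+7+8 = 19, so the finish is 19 weeks.
The longest chain containing E totals 12 weeks.
Float = 19 − 12 = 7.

7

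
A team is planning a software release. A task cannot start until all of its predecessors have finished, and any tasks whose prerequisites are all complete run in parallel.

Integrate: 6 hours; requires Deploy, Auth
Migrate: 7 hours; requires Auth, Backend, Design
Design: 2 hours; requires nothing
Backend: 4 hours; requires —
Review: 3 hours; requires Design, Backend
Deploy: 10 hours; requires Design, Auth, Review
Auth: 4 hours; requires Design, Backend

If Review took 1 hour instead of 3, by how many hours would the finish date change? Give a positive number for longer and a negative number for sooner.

The binding path is Backend→Auth→Deploy→Integrate = 4+4+10+6 = 24; finish at 24 hours.
Review is off the critical path — its longest chain is 23 hours, giving 1 of slack.
That remains the longest chain; total 24 hours.
Change in finish: 24 − 24 = +0 hours.

0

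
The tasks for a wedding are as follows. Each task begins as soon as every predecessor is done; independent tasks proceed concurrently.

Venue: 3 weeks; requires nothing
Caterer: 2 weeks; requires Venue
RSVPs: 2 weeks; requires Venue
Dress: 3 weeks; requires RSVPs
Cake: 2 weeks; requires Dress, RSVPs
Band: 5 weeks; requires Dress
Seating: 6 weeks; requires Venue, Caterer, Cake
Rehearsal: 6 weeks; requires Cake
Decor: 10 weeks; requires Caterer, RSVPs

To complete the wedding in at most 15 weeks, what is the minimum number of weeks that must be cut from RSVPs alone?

Current finish: 16 weeks; target: 15.
RSVPs is on every critical path, so each week cut from RSVPs cuts the finish by one (this holds down to a finish of 15).
Need 16 − 15 = 1 week off RSVPs → RSVPs becomes 1 week, finish becomes 15.

1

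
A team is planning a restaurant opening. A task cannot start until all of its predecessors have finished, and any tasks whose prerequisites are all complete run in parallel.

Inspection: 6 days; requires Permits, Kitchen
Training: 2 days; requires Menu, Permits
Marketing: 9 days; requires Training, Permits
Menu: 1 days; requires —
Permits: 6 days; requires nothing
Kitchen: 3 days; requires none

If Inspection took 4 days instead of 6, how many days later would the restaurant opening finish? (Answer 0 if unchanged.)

Critical path before the change: Permits→Training→Marketing = 6+2+9 = 17 giving 17 days.
The longest path through Inspection is only 12 days, so Inspection has float 5.
The critical path is still Permits→Training→Marketing; finish is now 17 days.
Change in finish: 17 − 17 = +0 days.

0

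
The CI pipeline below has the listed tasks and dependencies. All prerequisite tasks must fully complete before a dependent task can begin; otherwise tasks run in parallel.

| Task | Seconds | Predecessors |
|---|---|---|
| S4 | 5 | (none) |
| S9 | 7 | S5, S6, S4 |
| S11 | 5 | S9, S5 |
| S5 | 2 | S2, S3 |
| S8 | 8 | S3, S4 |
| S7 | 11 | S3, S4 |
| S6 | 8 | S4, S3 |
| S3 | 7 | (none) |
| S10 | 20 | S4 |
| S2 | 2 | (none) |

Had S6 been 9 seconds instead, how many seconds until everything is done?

28

Actual critical path: S3→S6→S9→S11 = 7+8+7+5 = 27 ⇒ 27 seconds.
Since S6 is critical, the +1 change carries straight to that chain (now 28 seconds).
The critical path is still S3→S6→S9→S11; finish is now 28 seconds.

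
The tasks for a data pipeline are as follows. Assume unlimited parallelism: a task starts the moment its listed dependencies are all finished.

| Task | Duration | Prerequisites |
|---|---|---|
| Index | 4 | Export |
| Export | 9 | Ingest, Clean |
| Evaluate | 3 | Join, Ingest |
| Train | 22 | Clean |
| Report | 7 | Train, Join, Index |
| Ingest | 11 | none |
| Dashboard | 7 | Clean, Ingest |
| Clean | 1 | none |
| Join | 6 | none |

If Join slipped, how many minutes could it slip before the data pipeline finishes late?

Critical path: Ingest→Export→Index→Report = 11+9+4+7 = 31, so the finish is 31 minutes.
Longest path through Join: 13 minutes (earliest finish 6, latest finish 24).
Slack of Join = 18 − 0 = 18 minutes.

18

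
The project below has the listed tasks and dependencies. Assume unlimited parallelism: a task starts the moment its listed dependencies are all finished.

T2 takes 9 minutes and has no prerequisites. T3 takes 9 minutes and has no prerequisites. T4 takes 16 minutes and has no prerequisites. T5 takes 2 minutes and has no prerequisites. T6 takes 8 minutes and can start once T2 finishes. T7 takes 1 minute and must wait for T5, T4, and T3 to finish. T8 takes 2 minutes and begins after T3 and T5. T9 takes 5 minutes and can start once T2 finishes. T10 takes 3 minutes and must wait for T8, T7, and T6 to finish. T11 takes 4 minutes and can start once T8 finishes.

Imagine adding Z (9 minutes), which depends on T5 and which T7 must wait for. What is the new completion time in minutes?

20

Originally the project takes 20 minutes.
With Z inserted, T7 now waits for max(T5, T4, T3, Z).
New critical path: T2→T6→T10 = 9+8+3 = 20 ⇒ 20 minutes.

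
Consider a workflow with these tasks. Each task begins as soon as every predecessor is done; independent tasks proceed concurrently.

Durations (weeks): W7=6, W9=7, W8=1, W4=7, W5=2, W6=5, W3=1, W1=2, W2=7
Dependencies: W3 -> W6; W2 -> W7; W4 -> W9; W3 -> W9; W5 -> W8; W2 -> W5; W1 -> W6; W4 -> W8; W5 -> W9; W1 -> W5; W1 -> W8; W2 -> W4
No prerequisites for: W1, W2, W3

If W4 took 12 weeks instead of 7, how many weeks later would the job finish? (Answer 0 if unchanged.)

5

As given, the longest chain is W2→W4→W9 = 7+7+7 = 21, so the finish is 21 weeks.
Since W4 is critical, the +5 change carries straight to that chain (now 26 weeks).
That remains the longest chain; total 26 weeks.
Change in finish: 26 − 21 = +5 weeks.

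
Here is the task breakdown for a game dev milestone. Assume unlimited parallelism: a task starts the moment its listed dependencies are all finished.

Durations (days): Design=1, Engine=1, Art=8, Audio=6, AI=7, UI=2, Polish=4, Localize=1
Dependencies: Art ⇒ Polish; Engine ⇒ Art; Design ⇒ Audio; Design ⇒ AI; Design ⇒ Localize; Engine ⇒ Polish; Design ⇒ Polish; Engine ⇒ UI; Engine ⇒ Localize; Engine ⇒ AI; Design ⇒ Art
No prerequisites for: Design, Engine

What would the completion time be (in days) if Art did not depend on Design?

With the dependency in place, Design→Art→Polish = 1+8+4 = 13 sets the finish at 13 days.
Dropping Design→Art doesn't change Art's earliest start (1); another predecessor still binds.
The longest chain is now Engine→Art→Polish = 1+8+4 = 13, so the job takes 13 days.

13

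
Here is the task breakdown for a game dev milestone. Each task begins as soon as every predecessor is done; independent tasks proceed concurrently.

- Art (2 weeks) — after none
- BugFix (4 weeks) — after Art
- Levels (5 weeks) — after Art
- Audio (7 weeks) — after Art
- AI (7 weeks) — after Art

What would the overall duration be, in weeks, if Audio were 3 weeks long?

The binding path is Art→Audio = 2+7 = 9; finish at 9 weeks.
Since Audio is critical, the -4 change carries straight to that chain (now 5 weeks).
New critical path: Art→AI = 2+7 = 9 ⇒ 9 weeks.

9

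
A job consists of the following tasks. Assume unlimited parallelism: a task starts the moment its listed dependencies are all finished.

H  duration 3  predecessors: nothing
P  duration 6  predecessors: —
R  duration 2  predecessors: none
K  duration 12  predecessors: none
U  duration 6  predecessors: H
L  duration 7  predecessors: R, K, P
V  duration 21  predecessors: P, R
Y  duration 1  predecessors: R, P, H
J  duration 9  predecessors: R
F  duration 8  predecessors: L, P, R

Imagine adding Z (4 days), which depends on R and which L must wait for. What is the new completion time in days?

Originally the job takes 27 days.
With Z inserted, L now waits for max(R, K, P, Z).
New critical path: P→V = 6+21 = 27 ⇒ 27 days.

27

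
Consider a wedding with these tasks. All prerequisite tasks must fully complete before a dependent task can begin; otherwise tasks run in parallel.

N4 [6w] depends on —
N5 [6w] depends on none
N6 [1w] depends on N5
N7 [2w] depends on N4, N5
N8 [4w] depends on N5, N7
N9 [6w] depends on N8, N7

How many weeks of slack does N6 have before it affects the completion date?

The longest chain is N4→N7→N8→N9 = 6+2+4+6 = 18; overall finish 18 weeks.
N6 finishes as early as 7 and must finish by 18.
So N6 can slip 18 − 7 = 11 weeks.

11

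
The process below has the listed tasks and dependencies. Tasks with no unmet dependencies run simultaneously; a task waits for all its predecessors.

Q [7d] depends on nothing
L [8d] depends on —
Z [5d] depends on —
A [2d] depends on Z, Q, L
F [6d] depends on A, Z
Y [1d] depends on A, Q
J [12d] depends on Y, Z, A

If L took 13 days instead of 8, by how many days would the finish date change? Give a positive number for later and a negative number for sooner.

Critical path before the change: L→A→Y→J = 8+2+1+12 = 23 giving 23 days.
Since L is critical, the +5 change carries straight to that chain (now 28 days).
No other chain overtakes it, so the finish is 28 days.
Change in finish: 28 − 23 = +5 days.

5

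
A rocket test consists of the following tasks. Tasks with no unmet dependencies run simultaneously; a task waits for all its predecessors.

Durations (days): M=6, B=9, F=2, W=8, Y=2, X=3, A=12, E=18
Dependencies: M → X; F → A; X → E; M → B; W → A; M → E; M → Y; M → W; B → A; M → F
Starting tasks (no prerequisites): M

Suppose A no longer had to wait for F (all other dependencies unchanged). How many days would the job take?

Before: longest chain M→B→A = 6+9+12 = 27, finish 27.
Dropping F→A doesn't change A's earliest start (15); another predecessor still binds.
New critical path: M→B→A = 6+9+12 = 27 ⇒ 27 days.

27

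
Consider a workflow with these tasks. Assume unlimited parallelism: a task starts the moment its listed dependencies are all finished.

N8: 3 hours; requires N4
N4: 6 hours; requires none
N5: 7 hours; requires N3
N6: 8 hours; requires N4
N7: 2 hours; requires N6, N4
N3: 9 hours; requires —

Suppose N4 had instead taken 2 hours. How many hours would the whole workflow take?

Baseline: N4→N6→N7 = 6+8+2 = 16 → 16 hours.
Since N4 is critical, the -4 change carries straight to that chain (now 12 hours).
The binding chain switches to N3→N5 = 9+7 = 16; finish 16 hours.

16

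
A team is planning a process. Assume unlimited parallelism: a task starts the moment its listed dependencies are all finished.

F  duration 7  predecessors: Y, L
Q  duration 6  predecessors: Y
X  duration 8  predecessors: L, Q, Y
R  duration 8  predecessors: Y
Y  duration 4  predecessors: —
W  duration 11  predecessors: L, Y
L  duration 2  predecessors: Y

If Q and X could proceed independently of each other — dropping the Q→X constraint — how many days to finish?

Before: longest chain Y→Q→X = 4+6+8 = 18, finish 18.
Without Q→X, X's earliest start moves from 10 to 6.
New critical path: Y→L→W = 4+2+11 = 17 ⇒ 17 days.

17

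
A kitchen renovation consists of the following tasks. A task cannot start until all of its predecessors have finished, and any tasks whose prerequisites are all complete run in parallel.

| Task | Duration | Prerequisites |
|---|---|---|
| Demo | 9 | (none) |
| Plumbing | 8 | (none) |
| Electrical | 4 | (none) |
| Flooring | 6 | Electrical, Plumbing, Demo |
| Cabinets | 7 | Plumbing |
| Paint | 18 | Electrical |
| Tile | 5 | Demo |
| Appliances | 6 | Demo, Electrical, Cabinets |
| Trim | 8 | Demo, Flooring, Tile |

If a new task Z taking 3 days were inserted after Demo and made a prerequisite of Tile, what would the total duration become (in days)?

25

Originally the schedule takes 23 days.
With Z inserted, Tile now waits for max(Demo, Z).
New critical path: Demo→Z→Tile→Trim = 9+3+5+8 = 25 ⇒ 25 days.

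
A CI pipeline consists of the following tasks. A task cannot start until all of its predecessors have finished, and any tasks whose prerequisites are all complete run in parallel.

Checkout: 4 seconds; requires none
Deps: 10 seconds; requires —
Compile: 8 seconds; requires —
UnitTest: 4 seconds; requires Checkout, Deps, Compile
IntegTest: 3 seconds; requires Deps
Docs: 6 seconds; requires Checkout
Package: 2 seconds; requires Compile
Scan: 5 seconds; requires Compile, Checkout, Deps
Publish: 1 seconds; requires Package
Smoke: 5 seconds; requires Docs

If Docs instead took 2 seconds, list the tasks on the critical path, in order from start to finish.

Deps, Scan

Actual critical path: Checkout→Docs→Smoke = 4+6+5 = 15 ⇒ 15 seconds.
Docs is on the critical path; changing it to 2 makes that path 11 seconds.
Now Deps→Scan = 10+5 = 15 is longest, so the finish becomes 15 seconds.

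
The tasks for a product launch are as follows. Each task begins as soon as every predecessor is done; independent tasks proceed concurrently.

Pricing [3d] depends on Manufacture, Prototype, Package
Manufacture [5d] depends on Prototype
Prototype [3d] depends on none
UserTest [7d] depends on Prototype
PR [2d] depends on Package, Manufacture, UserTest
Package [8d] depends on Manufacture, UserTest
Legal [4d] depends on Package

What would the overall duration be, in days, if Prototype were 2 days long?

21

Actual critical path: Prototype→UserTest→Package→Legal = 3+7+8+4 = 22 ⇒ 22 days.
Prototype is on the critical path; changing it to 2 makes that path 21 days.
No other chain overtakes it, so the finish is 21 days.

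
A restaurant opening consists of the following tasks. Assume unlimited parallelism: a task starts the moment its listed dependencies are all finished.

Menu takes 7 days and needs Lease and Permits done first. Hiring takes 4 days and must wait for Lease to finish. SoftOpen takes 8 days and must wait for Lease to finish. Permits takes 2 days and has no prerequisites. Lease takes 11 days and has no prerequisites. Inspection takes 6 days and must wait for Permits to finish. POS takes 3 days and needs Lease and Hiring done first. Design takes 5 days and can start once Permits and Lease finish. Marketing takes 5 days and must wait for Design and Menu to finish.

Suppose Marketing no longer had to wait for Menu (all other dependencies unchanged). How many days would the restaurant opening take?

Before: longest chain Lease→Menu→Marketing = 11+7+5 = 23, finish 23.
Without Menu→Marketing, Marketing's earliest start moves from 18 to 16.
The longest chain is now Lease→Design→Marketing = 11+5+5 = 21, so the restaurant opening takes 21 days.

21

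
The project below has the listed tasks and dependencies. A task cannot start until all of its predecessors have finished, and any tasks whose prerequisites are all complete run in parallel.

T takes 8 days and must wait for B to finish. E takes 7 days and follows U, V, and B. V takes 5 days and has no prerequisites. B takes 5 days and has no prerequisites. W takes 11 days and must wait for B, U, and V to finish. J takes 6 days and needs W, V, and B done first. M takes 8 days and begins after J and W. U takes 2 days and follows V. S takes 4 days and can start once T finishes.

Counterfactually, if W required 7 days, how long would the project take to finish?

As given, the longest chain is V→U→W→J→M = 5+2+11+6+8 = 32, so the finish is 32 days.
W is on the critical path; changing it to 7 makes that path 28 days.
That remains the longest chain; total 28 days.

28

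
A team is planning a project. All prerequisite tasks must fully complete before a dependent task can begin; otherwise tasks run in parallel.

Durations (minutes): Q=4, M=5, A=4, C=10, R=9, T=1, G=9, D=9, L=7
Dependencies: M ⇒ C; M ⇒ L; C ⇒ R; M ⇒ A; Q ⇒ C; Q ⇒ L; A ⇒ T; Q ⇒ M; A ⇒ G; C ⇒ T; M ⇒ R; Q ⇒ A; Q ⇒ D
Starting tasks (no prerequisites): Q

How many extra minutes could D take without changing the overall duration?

Critical path: Q→M→C→R = 4+5+10+9 = 28, so the finish is 28 minutes.
D finishes as early as 13 and must finish by 28.
So D can slip 28 − 13 = 15 minutes.

15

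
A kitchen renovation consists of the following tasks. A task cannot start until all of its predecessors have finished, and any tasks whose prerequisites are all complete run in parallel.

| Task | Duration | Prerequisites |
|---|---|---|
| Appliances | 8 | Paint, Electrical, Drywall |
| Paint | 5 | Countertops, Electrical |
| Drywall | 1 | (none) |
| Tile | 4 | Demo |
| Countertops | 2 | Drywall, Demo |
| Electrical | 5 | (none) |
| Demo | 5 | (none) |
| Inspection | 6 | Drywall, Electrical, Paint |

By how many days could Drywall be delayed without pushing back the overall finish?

4

The longest chain is Demo→Countertops→Paint→Appliances = 5+2+5+8 = 20; overall finish 20 days.
The longest chain containing Drywall totals 16 days.
Float = 20 − 16 = 4.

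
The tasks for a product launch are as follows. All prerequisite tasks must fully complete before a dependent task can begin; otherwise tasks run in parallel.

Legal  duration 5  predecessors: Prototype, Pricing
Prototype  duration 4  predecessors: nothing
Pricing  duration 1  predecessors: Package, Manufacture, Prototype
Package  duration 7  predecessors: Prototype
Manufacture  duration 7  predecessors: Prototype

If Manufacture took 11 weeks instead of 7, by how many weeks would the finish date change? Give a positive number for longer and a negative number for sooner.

4

As given, the longest chain is Prototype→Manufacture→Pricing→Legal = 4+7+1+5 = 17, so the finish is 17 weeks.
Manufacture is on the critical path; changing it to 11 makes that path 21 weeks.
That remains the longest chain; total 21 weeks.
Change in finish: 21 − 17 = +4 weeks.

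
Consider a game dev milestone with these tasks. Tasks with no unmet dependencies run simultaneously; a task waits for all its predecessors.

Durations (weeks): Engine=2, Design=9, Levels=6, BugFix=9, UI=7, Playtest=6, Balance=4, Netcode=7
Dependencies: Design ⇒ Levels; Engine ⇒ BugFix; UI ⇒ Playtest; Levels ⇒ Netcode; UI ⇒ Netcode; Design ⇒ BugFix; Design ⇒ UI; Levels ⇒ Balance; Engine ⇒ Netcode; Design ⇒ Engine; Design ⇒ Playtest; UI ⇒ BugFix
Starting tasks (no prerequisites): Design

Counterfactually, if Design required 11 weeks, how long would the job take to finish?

Critical path before the change: Design→UI→BugFix = 9+7+9 = 25 giving 25 weeks.
Since Design is critical, the +2 change carries straight to that chain (now 27 weeks).
That remains the longest chain; total 27 weeks.

27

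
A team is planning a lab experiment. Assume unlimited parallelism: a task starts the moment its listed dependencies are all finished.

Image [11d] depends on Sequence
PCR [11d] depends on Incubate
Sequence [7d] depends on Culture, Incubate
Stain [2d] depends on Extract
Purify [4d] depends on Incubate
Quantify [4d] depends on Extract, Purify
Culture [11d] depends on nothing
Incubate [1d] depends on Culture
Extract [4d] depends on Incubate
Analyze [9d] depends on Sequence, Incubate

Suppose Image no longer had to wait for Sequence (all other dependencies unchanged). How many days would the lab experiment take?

28

With the dependency in place, Culture→Incubate→Sequence→Image = 11+1+7+11 = 30 sets the finish at 30 days.
Without Sequence→Image, Image's earliest start moves from 19 to 0.
After: Culture→Incubate→Sequence→Analyze = 11+1+7+9 = 28 → 28 days.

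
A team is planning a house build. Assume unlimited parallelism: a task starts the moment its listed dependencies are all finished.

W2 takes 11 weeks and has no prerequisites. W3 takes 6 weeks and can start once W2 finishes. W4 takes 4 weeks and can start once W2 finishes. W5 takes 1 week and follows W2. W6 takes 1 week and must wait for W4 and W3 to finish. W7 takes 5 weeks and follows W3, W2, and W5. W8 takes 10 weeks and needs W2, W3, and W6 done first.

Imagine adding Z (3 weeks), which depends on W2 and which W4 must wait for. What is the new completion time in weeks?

Originally the house build takes 28 weeks.
With Z inserted, W4 now waits for max(W2, Z).
New critical path: W2→Z→W4→W6→W8 = 11+3+4+1+10 = 29 ⇒ 29 weeks.

29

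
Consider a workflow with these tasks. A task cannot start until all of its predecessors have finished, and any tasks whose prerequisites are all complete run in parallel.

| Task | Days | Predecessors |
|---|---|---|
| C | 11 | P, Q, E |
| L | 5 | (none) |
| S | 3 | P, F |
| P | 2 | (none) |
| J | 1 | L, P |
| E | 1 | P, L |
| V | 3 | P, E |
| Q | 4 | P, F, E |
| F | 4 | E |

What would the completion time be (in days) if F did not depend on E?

With the dependency in place, L→E→F→Q→C = 5+1+4+4+11 = 25 sets the finish at 25 days.
Without E→F, F's earliest start moves from 6 to 0.
After: L→E→Q→C = 5+1+4+11 = 21 → 21 days.

21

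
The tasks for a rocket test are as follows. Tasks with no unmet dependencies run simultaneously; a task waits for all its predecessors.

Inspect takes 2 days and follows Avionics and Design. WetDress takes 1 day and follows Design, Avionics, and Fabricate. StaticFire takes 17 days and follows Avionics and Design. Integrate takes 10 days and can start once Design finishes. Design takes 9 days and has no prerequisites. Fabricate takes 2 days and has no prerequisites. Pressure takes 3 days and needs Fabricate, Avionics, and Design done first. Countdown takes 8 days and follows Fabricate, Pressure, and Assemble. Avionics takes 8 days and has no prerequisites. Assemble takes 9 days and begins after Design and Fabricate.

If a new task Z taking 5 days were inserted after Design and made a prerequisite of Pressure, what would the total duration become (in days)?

26

Originally the job takes 26 days.
With Z inserted, Pressure now waits for max(Fabricate, Avionics, Design, Z).
New critical path: Design→Assemble→Countdown = 9+9+8 = 26 ⇒ 26 days.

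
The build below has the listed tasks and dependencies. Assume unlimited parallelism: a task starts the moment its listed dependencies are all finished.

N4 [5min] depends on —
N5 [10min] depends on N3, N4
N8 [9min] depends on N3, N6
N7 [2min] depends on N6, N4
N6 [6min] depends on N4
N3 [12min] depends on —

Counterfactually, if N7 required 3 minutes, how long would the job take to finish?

22

The binding path is N3→N5 = 12+10 = 22; finish at 22 minutes.
N7 is off the critical path — its longest chain is 13 minutes, giving 9 of slack.
That remains the longest chain; total 22 minutes.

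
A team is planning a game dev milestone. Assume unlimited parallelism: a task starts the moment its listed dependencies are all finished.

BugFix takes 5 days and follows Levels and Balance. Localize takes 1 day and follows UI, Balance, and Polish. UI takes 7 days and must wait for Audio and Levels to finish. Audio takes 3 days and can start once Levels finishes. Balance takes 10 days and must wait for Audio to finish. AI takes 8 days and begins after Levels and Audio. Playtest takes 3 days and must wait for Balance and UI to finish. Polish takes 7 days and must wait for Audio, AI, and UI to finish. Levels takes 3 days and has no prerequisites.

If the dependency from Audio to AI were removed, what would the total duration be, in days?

Before: longest chain Levels→Audio→AI→Polish→Localize = 3+3+8+7+1 = 22, finish 22.
Without Audio→AI, AI's earliest start moves from 6 to 3.
New critical path: Levels→Audio→UI→Polish→Localize = 3+3+7+7+1 = 21 ⇒ 21 days.

21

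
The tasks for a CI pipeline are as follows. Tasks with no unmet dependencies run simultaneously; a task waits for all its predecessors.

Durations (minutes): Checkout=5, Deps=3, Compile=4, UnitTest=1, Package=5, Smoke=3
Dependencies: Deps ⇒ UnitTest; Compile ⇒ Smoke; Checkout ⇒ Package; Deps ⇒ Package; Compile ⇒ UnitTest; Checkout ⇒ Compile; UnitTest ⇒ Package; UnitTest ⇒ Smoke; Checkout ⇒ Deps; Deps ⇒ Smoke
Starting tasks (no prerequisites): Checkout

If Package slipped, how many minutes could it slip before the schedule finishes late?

0

Critical path: Checkout→Compile→UnitTest→Package = 5+4+1+5 = 15, so the finish is 15 minutes.
The longest chain containing Package totals 15 minutes.
So Package can slip 15 − 15 = 0 minutes.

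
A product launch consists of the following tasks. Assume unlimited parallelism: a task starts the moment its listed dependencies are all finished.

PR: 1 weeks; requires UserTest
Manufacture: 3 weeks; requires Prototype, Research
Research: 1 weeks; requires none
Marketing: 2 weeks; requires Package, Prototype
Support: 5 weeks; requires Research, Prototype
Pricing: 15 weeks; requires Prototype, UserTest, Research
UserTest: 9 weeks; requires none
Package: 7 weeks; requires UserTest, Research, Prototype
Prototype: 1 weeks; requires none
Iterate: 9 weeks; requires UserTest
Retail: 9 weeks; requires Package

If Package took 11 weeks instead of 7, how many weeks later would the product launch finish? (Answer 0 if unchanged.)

4

Actual critical path: UserTest→Package→Retail = 9+7+9 = 25 ⇒ 25 weeks.
Package lies on that path, so at 11 weeks the path becomes 29 weeks.
The critical path is still UserTest→Package→Retail; finish is now 29 weeks.
Change in finish: 29 − 25 = +4 weeks.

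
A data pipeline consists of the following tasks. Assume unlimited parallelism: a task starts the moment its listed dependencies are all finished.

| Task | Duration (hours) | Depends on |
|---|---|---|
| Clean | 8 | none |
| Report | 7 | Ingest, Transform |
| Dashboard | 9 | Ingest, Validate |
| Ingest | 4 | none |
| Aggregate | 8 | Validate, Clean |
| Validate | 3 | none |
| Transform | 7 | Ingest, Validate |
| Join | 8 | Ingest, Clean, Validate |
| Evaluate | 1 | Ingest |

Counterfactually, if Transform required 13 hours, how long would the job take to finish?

24

The binding path is Ingest→Transform→Report = 4+7+7 = 18; finish at 18 hours.
Transform is on the critical path; changing it to 13 makes that path 24 hours.
That remains the longest chain; total 24 hours.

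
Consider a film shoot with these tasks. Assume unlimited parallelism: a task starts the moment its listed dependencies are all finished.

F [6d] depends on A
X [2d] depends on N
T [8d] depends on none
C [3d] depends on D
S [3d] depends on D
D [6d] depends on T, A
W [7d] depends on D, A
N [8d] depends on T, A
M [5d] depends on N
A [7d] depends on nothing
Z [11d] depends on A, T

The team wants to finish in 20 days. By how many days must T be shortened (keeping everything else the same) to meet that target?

1

Current finish: 21 days; target: 20.
T is on every critical path, so each day cut from T cuts the finish by one (this holds down to a finish of 20).
Need 21 − 20 = 1 day off T → T becomes 7 days, finish becomes 20.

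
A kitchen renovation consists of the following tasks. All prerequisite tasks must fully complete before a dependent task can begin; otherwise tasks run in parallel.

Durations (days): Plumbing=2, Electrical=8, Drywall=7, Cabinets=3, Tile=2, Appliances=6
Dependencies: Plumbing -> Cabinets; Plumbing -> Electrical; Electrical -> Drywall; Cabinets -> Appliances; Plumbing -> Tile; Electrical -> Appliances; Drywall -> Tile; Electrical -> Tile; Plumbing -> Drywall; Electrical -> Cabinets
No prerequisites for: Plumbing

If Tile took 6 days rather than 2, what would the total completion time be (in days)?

Critical path before the change: Plumbing→Electrical→Drywall→Tile = 2+8+7+2 = 19 giving 19 days.
Since Tile is critical, the +4 change carries straight to that chain (now 23 days).
That remains the longest chain; total 23 days.

23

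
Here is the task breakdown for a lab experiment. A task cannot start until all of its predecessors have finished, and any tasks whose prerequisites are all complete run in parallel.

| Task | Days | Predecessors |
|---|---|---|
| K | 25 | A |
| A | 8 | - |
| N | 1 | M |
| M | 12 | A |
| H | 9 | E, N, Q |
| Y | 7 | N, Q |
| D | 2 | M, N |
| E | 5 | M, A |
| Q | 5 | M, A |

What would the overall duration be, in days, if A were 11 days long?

The binding path is A→M→E→H = 8+12+5+9 = 34; finish at 34 days.
Since A is critical, the +3 change carries straight to that chain (now 37 days).
That remains the longest chain; total 37 days.

37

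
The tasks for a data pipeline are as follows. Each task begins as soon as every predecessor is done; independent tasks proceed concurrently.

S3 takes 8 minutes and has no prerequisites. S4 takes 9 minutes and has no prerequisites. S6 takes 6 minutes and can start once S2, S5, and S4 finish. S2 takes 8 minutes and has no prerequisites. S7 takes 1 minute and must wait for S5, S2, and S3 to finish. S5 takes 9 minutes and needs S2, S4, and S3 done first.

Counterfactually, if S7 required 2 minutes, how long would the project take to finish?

Critical path before the change: S4→S5→S6 = 9+9+6 = 24 giving 24 minutes.
S7 is off the critical path — its longest chain is 19 minutes, giving 5 of slack.
No other chain overtakes it, so the finish is 24 minutes.

24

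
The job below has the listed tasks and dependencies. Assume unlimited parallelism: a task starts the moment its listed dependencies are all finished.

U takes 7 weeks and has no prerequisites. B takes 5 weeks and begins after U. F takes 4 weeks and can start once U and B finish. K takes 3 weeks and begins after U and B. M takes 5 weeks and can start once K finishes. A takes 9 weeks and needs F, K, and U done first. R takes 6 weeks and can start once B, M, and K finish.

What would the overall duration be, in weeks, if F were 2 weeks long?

The binding path is U→B→K→M→R = 7+5+3+5+6 = 26; finish at 26 weeks.
F has 1 week of float (longest path through it is 25).
The critical path is still U→B→K→M→R; finish is now 26 weeks.

26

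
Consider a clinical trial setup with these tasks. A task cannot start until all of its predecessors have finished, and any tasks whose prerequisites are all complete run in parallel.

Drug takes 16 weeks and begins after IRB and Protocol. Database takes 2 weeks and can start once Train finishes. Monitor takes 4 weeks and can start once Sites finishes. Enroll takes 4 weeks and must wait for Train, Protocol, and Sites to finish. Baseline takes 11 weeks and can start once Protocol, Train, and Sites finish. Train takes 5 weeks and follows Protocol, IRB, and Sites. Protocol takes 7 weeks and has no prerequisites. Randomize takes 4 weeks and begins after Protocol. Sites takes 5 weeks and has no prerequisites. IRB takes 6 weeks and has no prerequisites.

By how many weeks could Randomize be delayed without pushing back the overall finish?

12

The longest chain is Protocol→Train→Baseline = 7+5+11 = 23; overall finish 23 weeks.
Randomize finishes as early as 11 and must finish by 23.
So Randomize can slip 23 − 11 = 12 weeks.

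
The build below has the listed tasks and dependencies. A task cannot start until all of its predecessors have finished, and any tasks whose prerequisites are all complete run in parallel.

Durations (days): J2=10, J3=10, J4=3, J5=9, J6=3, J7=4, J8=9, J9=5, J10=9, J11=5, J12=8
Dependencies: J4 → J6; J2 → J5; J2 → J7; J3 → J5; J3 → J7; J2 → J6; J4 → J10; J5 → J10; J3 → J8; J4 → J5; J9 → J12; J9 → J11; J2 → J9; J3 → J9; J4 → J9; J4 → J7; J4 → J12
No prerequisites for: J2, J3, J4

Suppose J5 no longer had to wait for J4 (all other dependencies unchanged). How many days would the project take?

Before: longest chain J2→J5→J10 = 10+9+9 = 28, finish 28.
Dropping J4→J5 doesn't change J5's earliest start (10); another predecessor still binds.
The longest chain is now J2→J5→J10 = 10+9+9 = 28, so the project takes 28 days.

28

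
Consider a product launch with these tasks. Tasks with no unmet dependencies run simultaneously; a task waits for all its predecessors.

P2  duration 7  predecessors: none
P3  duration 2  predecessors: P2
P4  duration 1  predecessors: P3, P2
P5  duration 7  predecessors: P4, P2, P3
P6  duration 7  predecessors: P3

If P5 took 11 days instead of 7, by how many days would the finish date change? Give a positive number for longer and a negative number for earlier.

4

As given, the longest chain is P2→P3→P4→P5 = 7+2+1+7 = 17, so the finish is 17 days.
P5 lies on that path, so at 11 days the path becomes 21 days.
That remains the longest chain; total 21 days.
Change in finish: 21 − 17 = +4 days.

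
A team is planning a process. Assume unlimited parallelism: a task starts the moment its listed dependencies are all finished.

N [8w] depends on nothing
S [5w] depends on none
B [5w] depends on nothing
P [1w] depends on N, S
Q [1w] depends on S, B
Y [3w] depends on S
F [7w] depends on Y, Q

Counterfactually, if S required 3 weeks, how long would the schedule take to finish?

The binding path is S→Y→F = 5+3+7 = 15; finish at 15 weeks.
Since S is critical, the -2 change carries straight to that chain (now 13 weeks).
That remains the longest chain; total 13 weeks.

13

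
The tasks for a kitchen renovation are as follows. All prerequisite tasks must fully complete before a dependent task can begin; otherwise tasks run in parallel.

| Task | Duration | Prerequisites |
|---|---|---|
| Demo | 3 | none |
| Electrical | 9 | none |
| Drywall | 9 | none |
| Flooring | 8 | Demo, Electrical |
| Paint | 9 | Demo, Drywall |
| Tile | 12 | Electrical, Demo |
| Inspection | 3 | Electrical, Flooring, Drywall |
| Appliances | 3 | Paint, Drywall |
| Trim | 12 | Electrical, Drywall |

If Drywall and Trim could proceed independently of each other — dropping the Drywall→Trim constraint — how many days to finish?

Before: longest chain Electrical→Tile = 9+12 = 21, finish 21.
Dropping Drywall→Trim doesn't change Trim's earliest start (9); another predecessor still binds.
After: Electrical→Tile = 9+12 = 21 → 21 days.

21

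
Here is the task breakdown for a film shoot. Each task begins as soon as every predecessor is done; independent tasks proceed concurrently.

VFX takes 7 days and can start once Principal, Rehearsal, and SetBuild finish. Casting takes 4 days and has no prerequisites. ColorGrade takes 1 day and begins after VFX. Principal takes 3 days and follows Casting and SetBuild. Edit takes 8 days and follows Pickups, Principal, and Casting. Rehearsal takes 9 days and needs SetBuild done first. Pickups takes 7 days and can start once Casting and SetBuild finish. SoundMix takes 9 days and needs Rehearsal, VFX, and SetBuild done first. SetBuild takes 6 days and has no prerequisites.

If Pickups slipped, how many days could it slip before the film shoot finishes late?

Critical path: SetBuild→Rehearsal→VFX→SoundMix = 6+9+7+9 = 31, so the finish is 31 days.
Longest path through Pickups: 21 days (earliest finish 13, latest finish 23).
So Pickups can slip 23 − 13 = 10 days.

10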